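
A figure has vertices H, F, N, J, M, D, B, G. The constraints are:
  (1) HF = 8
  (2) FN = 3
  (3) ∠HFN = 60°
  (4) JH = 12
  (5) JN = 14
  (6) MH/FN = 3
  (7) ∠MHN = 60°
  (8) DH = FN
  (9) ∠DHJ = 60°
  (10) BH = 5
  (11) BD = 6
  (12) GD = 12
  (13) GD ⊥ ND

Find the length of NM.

From the given relations: MH = 3·FN = 3·3 = 9.
Step 1: By the law of cosines on triangle NFH: NH² = 3² + 8² − 2·3·8·cos(60°) = 49, so NH = 7.
Step 2: By the law of cosines on triangle NHM: NM² = 7² + 9² − 2·7·9·cos(60°) = 67, so NM = √67.

Therefore, the length of NM = √67.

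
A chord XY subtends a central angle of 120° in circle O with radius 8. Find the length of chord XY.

Chord length = 2r sin(θ/2)
= 2 × 8 × sin(120°/2)
= 2 × 8 × sin(60°)
= 8*sqrt(3)

8*sqrt(3)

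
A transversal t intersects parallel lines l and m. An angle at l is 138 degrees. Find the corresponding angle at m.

When a transversal crosses parallel lines, angles in the same position at each intersection are called corresponding angles.
These are always equal, so the answer is 138 degrees.

138 degrees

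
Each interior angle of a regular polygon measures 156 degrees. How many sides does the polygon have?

The exterior angle is the supplement of the interior angle: 180 - 156 = 24 degrees.
Since the exterior angles of any convex polygon sum to 360 degrees, the number of sides is 360 / 24 = 15.

15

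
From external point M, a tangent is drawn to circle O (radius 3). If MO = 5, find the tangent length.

The tangent, radius, and line from the external point to the center form a right triangle.
The right angle is where the tangent meets the radius.
By the Pythagorean theorem: tangent² + 3² = 5²
tangent² = 25 - 9 = 16
tangent = 4

4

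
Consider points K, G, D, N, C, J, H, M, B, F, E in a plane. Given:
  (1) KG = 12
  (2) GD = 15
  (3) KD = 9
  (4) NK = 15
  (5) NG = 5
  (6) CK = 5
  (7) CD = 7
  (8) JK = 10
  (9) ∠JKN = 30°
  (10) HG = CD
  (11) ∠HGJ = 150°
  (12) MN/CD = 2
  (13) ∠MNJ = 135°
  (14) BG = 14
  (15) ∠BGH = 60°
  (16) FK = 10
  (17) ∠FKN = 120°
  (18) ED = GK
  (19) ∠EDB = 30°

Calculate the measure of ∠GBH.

From the given relations: HG = CD = 7.
Step 1: By the law of cosines on triangle BGH: BH² = 14² + 7² − 2·14·7·cos(60°) = 147, so BH = 7·√3.
Step 2: By the inverse law of cosines on triangle GBH: cos(∠GBH) = (14² + (7·√3)² − 7²) / (2·14·7·√3) = 294/339.48 = 0.866, so ∠GBH = 30°.

Therefore, the measure of angle ∠GBH = 30°.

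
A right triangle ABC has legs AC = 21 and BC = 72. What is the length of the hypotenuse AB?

By the Pythagorean theorem: AB^2 = AC^2 + BC^2
AB^2 = 21^2 + 72^2 = 441 + 5184 = 5625
AB = sqrt(5625) = 75

75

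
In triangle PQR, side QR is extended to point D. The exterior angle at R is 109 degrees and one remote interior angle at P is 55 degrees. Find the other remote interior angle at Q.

The exterior angle theorem states that an exterior angle equals the sum of the two non-adjacent interior angles.
So 109 = 55 + angle Q, which gives angle Q = 109 - 55 = 54 degrees.

54 degrees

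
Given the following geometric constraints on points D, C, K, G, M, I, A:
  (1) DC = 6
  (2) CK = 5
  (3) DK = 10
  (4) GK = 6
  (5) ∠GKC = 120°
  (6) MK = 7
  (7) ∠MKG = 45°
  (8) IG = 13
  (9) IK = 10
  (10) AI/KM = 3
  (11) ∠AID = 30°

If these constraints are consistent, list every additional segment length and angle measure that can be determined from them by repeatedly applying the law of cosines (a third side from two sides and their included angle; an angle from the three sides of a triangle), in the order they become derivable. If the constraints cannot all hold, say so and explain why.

The constraints are consistent. Derivable facts, in order:
After 1 step:
- CG = √91
- GM ≈ 5.06
- ∠CDK = 22.33°
- ∠CKD = 27.13°
- ∠DCK = 130.54°
- ∠GIK = 26.34°
- ∠GKI = 105.96°
- ∠IGK = 47.7°
After 2 steps:
- ∠CGK = 27°
- ∠GCK = 33°
- ∠GMK = 56.98°
- ∠KGM = 78.02°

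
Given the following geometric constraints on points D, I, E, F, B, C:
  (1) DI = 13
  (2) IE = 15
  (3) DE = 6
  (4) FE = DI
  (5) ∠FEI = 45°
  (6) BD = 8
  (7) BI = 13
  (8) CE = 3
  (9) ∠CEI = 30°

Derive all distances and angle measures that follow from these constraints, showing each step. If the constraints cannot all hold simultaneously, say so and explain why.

The constraints are consistent.

From the given relations:
  FE = DI = 13

Step 1: From IE = 15, EF = 13, and ∠IEF = 45°, by the law of cosines:
  IF² = IE² + EF² - 2·IE·EF·cos(45°) = 225 + 169 - 275.8 = 118.2
  IF ≈ 10.87

Step 2: From IE = 15, EC = 3, and ∠IEC = 30°, by the law of cosines:
  IC² = IE² + EC² - 2·IE·EC·cos(30°) = 225 + 9 - 77.94 = 156.1
  IC ≈ 12.49

Step 3: From DB = 8, DI = 13, BI = 13, by the inverse law of cosines:
  cos(∠BDI) = (DB² + DI² - BI²) / (2·DB·DI)
  ∠BDI = 72.08°

Step 4: From DE = 6, DI = 13, EI = 15, by the inverse law of cosines:
  cos(∠EDI) = (DE² + DI² - EI²) / (2·DE·DI)
  ∠EDI = 97.37°

Step 5: From IB = 13, ID = 13, BD = 8, by the inverse law of cosines:
  cos(∠BID) = (IB² + ID² - BD²) / (2·IB·ID)
  ∠BID = 35.84°

Step 6: From ID = 13, IE = 15, DE = 6, by the inverse law of cosines:
  cos(∠DIE) = (ID² + IE² - DE²) / (2·ID·IE)
  ∠DIE = 23.37°

Step 7: From ED = 6, EI = 15, DI = 13, by the inverse law of cosines:
  cos(∠DEI) = (ED² + EI² - DI²) / (2·ED·EI)
  ∠DEI = 59.26°

Step 8: From BD = 8, BI = 13, DI = 13, by the inverse law of cosines:
  cos(∠DBI) = (BD² + BI² - DI²) / (2·BD·BI)
  ∠DBI = 72.08°

Step 9: From IC = 12.49, IE = 15, CE = 3, by the inverse law of cosines:
  cos(∠CIE) = (IC² + IE² - CE²) / (2·IC·IE)
  ∠CIE = 6.9°

Step 10: From IE = 15, IF = 10.87, EF = 13, by the inverse law of cosines:
  cos(∠EIF) = (IE² + IF² - EF²) / (2·IE·IF)
  ∠EIF = 57.72°

Step 11: From FE = 13, FI = 10.87, EI = 15, by the inverse law of cosines:
  cos(∠EFI) = (FE² + FI² - EI²) / (2·FE·FI)
  ∠EFI = 77.28°

Step 12: From CE = 3, CI = 12.49, EI = 15, by the inverse law of cosines:
  cos(∠ECI) = (CE² + CI² - EI²) / (2·CE·CI)
  ∠ECI = 143.1°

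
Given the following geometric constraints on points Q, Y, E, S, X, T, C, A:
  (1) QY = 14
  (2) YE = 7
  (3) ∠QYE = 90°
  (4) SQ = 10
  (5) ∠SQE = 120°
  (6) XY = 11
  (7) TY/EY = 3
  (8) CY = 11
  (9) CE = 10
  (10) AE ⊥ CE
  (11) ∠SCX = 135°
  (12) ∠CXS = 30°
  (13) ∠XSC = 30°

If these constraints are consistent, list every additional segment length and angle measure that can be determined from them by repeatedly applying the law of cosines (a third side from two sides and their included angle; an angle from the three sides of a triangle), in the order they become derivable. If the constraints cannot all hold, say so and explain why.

These constraints are not satisfiable: (11), (12) and (13) are the three interior angles of triangle SCX, which must sum to 180°, but 135° + 30° + 30° = 195°. No planar figure meets all of them, so nothing further can be derived.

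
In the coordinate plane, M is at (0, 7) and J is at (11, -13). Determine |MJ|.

d = sqrt((11 - 0)^2 + (-13 - 7)^2)
d = sqrt(11^2 + -20^2)
d = sqrt(121 + 400)
d = sqrt(521)

sqrt(521)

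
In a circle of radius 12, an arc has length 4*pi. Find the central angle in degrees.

The full circumference is 2πr = 24*pi.
The arc is 4*pi / 24*pi = 1/6 of the full circle.
So the central angle = 1/6 × 360° = 60°.

60°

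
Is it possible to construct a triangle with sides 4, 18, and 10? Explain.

Check the triangle inequality: 4 + 10 = 14 ≤ 18.
Since the sum of two sides does not exceed the third, no triangle can be formed.

No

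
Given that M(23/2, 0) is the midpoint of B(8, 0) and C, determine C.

Using the midpoint formula: M = ((x1 + x2)/2, (y1 + y2)/2)
We know M = (23/2, 0) and B = (8, 0)
For x: 23/2 = (8 + x2)/2, so x2 = 2*23/2 - 8 = 15
For y: 0 = (0 + y2)/2, so y2 = 2*0 - 0 = 0
C = (15, 0)

(15, 0)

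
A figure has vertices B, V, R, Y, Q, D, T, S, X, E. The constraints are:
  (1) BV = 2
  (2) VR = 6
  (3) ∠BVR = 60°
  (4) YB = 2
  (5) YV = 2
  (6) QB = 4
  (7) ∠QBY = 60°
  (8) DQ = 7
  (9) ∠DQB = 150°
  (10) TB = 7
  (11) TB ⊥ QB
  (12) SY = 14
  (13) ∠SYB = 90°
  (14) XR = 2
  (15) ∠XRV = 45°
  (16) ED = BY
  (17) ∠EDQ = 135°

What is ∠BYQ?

Step 1: By the law of cosines on triangle YBQ: YQ² = 2² + 4² − 2·2·4·cos(60°) = 12, so YQ = 2·√3.
Step 2: By the inverse law of cosines on triangle BYQ: cos(∠BYQ) = (2² + (2·√3)² − 4²) / (2·2·2·√3) = 0/13.86 = 0, so ∠BYQ = 90°.

Therefore, the measure of angle ∠BYQ = 90°.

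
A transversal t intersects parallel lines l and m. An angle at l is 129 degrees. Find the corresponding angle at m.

Corresponding angles are equal: 129 degrees.

129 degrees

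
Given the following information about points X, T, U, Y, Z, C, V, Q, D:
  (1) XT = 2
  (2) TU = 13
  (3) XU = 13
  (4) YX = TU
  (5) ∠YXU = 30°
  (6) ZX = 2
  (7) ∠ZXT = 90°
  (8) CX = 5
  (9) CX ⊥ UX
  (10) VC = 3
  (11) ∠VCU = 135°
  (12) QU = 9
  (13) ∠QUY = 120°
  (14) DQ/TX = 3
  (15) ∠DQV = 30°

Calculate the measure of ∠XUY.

From the given relations: YX = TU = 13.
Step 1: By the law of cosines on triangle UXY: UY² = 13² + 13² − 2·13·13·cos(30°) = 45.28, so UY ≈ 6.73.
Step 2: By the inverse law of cosines on triangle XUY: cos(∠XUY) = (13² + 6.73² − 13²) / (2·13·6.73) = 45.28/174.96 = 0.2588, so ∠XUY = 75°.

Therefore, the measure of angle ∠XUY = 75°.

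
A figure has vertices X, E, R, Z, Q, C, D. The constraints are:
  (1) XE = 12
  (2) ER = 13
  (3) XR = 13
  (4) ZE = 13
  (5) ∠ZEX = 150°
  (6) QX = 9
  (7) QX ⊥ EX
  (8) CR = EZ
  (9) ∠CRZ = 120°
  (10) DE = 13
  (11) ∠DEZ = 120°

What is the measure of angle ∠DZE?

Step 1: By the law of cosines on triangle ZED: ZD² = 13² + 13² − 2·13·13·cos(120°) = 507, so ZD = 13·√3.
Step 2: By the inverse law of cosines on triangle DZE: cos(∠DZE) = ((13·√3)² + 13² − 13²) / (2·13·√3·13) = 507/585.43 = 0.866, so ∠DZE = 30°.

Therefore, the measure of angle ∠DZE = 30°.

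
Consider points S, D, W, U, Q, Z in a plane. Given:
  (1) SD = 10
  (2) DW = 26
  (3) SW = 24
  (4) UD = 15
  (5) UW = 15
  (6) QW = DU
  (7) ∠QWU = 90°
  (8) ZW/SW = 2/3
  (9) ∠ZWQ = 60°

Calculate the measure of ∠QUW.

From the given relations: QW = DU = 15.
Step 1: By the law of cosines on triangle UWQ: UQ² = 15² + 15² − 2·15·15·cos(90°) = 450, so UQ = 15·√2.
Step 2: By the inverse law of cosines on triangle QUW: cos(∠QUW) = ((15·√2)² + 15² − 15²) / (2·15·√2·15) = 450/636.4 = 0.7071, so ∠QUW = 45°.

Therefore, the measure of angle ∠QUW = 45°.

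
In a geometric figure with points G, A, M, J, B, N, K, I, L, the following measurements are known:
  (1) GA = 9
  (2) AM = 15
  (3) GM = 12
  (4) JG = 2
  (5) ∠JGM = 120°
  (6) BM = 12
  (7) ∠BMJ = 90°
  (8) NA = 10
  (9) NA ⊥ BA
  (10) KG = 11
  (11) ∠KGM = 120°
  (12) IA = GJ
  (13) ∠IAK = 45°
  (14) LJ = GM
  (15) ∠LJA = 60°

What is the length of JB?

Step 1: By the law of cosines on triangle JGM: JM² = 2² + 12² − 2·2·12·cos(120°) = 172, so JM = 2·√43.
Step 2: By the law of cosines on triangle JMB: JB² = (2·√43)² + 12² − 2·2·√43·12·cos(90°) = 316, so JB = 2·√79.

Therefore, the length of JB = 2·√79.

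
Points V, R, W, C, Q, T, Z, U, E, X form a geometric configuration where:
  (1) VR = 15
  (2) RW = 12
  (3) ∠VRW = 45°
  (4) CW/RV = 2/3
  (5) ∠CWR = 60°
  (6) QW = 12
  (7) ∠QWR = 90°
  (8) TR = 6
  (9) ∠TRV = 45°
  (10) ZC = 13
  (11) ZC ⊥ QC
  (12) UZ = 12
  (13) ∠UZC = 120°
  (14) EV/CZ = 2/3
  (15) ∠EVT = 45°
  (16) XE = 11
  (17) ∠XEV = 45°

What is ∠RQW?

Step 1: By the law of cosines on triangle QWR: QR² = 12² + 12² − 2·12·12·cos(90°) = 288, so QR = 12·√2.
Step 2: By the inverse law of cosines on triangle RQW: cos(∠RQW) = ((12·√2)² + 12² − 12²) / (2·12·√2·12) = 288/407.29 = 0.7071, so ∠RQW = 45°.

Therefore, the measure of angle ∠RQW = 45°.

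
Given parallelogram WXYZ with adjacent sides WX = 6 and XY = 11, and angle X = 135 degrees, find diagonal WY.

The diagonal of a parallelogram can be found by treating two adjacent sides and the diagonal as a triangle.
Applying the law of cosines with sides 6, 11 and included angle 135°:
d^2 = 36 + 121 - 132*cos(135°) = 66*sqrt(2) + 157
d = sqrt(66*sqrt(2) + 157)

sqrt(66*sqrt(2) + 157)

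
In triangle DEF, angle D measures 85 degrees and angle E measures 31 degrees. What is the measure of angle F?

By the triangle angle sum property, the three interior angles of any triangle add up to 180°.
We know angle D = 85° and angle E = 31°, so their sum is 116°.
Therefore angle F = 180° - 116° = 64°.

64 degrees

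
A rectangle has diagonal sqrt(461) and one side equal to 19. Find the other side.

Using the Pythagorean theorem: d^2 = a^2 + b^2
b^2 = d^2 - a^2
b^2 = 461 - 361
b^2 = 100
b = sqrt(100) = 10

10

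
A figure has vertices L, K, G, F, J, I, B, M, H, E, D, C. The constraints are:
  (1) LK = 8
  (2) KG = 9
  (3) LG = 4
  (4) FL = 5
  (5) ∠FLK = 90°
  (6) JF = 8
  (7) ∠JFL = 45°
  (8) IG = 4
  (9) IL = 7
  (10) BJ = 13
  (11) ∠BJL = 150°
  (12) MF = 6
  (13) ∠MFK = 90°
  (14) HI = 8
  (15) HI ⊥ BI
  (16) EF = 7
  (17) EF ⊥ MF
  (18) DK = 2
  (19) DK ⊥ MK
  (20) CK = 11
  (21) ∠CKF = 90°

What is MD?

Step 1: By the law of cosines on triangle FLK: FK² = 5² + 8² − 2·5·8·cos(90°) = 89, so FK = √89.
Step 2: By the law of cosines on triangle KFM: KM² = √89² + 6² − 2·√89·6·cos(90°) = 125, so KM = 5·√5.
Step 3: By the law of cosines on triangle MKD: MD² = (5·√5)² + 2² − 2·5·√5·2·cos(90°) = 129, so MD = √129.

Therefore, the length of MD = √129.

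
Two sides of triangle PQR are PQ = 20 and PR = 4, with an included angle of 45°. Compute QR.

By the law of cosines: QR^2 = PQ^2 + PR^2 - 2*PQ*PR*cos(P)
QR^2 = 20^2 + 4^2 - 2*20*4*cos(45°)
QR^2 = 400 + 16 - 160*(sqrt(2)/2)
QR^2 = 416 - 80*sqrt(2)
QR = 4*sqrt(26 - 5*sqrt(2))

4*sqrt(26 - 5*sqrt(2))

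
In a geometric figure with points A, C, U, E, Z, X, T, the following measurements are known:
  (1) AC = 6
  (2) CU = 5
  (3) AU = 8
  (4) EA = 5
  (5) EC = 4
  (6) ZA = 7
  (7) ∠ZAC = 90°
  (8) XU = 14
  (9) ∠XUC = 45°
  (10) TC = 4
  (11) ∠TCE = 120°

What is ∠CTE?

Step 1: By the law of cosines on triangle TCE: TE² = 4² + 4² − 2·4·4·cos(120°) = 48, so TE = 4·√3.
Step 2: By the inverse law of cosines on triangle CTE: cos(∠CTE) = (4² + (4·√3)² − 4²) / (2·4·4·√3) = 48/55.43 = 0.866, so ∠CTE = 30°.

Therefore, the measure of angle ∠CTE = 30°.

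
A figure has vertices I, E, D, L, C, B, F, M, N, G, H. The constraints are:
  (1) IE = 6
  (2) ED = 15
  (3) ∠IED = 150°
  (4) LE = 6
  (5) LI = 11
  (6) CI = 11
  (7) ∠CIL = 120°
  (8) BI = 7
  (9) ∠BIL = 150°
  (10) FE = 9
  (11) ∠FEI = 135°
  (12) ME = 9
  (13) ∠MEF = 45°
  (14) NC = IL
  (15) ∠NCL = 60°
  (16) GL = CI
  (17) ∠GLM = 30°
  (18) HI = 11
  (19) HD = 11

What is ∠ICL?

Step 1: By the law of cosines on triangle CIL: CL² = 11² + 11² − 2·11·11·cos(120°) = 363, so CL = 11·√3.
Step 2: By the inverse law of cosines on triangle ICL: cos(∠ICL) = (11² + (11·√3)² − 11²) / (2·11·11·√3) = 363/419.16 = 0.866, so ∠ICL = 30°.

Therefore, the measure of angle ∠ICL = 30°.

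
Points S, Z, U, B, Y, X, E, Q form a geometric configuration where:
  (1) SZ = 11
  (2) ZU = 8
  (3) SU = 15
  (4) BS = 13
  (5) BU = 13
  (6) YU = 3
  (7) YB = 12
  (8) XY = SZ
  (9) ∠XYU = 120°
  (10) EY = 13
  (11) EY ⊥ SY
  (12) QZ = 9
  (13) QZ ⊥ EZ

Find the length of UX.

From the given relations: XY = SZ = 11.
Step 1: By the law of cosines on triangle UYX: UX² = 3² + 11² − 2·3·11·cos(120°) = 163, so UX = √163.

Therefore, the length of UX = √163.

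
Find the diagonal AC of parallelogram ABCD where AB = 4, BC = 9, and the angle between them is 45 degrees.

The diagonal of a parallelogram can be found by treating two adjacent sides and the diagonal as a triangle.
Applying the law of cosines with sides 4, 9 and included angle 45°:
d^2 = 16 + 81 - 72*cos(45°) = 97 - 36*sqrt(2)
d = sqrt(97 - 36*sqrt(2))

sqrt(97 - 36*sqrt(2))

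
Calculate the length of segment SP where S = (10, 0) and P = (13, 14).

The horizontal distance is |13 - 10| = 3 and the vertical distance is |14 - 0| = 14.
By the Pythagorean theorem, d = sqrt(3^2 + 14^2) = sqrt(205).

sqrt(205)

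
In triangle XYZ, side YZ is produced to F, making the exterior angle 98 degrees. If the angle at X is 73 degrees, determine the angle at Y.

The exterior angle theorem states that an exterior angle equals the sum of the two non-adjacent interior angles.
So 98 = 73 + angle Y, which gives angle Y = 98 - 73 = 25 degrees.

25 degrees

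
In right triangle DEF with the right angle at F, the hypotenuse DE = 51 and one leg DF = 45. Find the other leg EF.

EF = sqrt(51^2 - 45^2) = sqrt(576) = 24

24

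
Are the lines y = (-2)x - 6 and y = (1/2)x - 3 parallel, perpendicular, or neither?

Slope of line 1: m1 = -2
Slope of line 2: m2 = 1/2
Two lines are perpendicular when the product of their slopes is -1 (negative reciprocals).
m1 * m2 = (-2) * (1/2) = -1, confirming perpendicularity.

Perpendicular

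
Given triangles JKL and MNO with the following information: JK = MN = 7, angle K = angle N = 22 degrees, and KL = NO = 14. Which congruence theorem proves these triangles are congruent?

The given information provides:
JK = MN = 7, angle K = angle N = 22 degrees, and KL = NO = 14
This matches the SAS congruence theorem.
Two pairs of corresponding sides and the included angle are equal (Side-Angle-Side).

SAS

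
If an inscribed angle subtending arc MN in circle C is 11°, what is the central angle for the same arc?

By the inscribed angle theorem, the central angle is twice the inscribed angle.
Central angle = 2 × 11° = 22°

22°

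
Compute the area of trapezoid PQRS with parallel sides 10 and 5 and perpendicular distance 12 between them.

Area of a trapezoid = (base1 + base2) * height / 2
Area = (10 + 5) * 12 / 2
Area = 15 * 12 / 2
Area = 180 / 2
Area = 90

90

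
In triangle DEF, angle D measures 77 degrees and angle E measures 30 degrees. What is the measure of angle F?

angle F = 180 - 77 - 30 = 73 degrees.

73 degrees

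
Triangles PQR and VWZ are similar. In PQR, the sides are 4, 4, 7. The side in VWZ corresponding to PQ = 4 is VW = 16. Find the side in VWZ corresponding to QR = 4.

Similar triangles have proportional sides. Setting up the proportion:
VW / PQ = WZ / QR
16 / 4 = WZ / 4
WZ = 4 * 16 / 4 = 16.

16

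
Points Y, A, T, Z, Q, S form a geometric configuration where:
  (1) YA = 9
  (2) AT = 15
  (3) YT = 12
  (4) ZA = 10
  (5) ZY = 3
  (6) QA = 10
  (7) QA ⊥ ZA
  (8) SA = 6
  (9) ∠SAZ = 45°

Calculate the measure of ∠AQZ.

Step 1: By the law of cosines on triangle QAZ: QZ² = 10² + 10² − 2·10·10·cos(90°) = 200, so QZ = 10·√2.
Step 2: By the inverse law of cosines on triangle AQZ: cos(∠AQZ) = (10² + (10·√2)² − 10²) / (2·10·10·√2) = 200/282.84 = 0.7071, so ∠AQZ = 45°.

Therefore, the measure of angle ∠AQZ = 45°.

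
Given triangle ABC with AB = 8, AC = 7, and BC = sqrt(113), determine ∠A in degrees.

By the inverse law of cosines: cos(A) = (AB² + AC² - BC²) / (2 × AB × AC)
cos(A) = (8² + 7² - (sqrt(113))²) / (2 × 8 × 7)
cos(A) = (64 + 49 - (113)) / 112
cos(A) = 0
A = arccos(0) = 90°

90°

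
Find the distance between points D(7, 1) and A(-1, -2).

The horizontal distance is |-1 - 7| = 8 and the vertical distance is |-2 - 1| = 3.
By the Pythagorean theorem, d = sqrt(8^2 + 3^2) = sqrt(73).

sqrt(73)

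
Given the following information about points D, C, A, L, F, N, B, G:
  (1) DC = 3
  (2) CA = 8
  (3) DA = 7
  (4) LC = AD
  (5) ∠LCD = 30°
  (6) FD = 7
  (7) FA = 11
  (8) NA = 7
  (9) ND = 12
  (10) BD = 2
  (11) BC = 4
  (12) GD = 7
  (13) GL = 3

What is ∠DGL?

From the given relations: LC = AD = 7.
Step 1: By the law of cosines on triangle DCL: DL² = 3² + 7² − 2·3·7·cos(30°) = 21.63, so DL ≈ 4.65.
Step 2: By the inverse law of cosines on triangle DGL: cos(∠DGL) = (7² + 3² − 4.65²) / (2·7·3) = 36.37/42 = 0.866, so ∠DGL = 30°.

Therefore, the measure of angle ∠DGL = 30°.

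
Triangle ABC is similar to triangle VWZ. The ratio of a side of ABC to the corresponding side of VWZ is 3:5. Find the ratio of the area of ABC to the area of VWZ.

Area ratio = (side ratio)^2 = (3/5)^2 = 9:25.

9:25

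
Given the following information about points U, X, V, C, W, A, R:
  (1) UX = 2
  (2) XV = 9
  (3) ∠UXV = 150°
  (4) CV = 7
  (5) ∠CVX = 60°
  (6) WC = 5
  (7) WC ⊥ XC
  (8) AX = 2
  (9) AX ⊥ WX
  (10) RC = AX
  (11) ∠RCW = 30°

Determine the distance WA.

Step 1: By the law of cosines on triangle CVX: CX² = 7² + 9² − 2·7·9·cos(60°) = 67, so CX = √67.
Step 2: By the law of cosines on triangle XCW: XW² = √67² + 5² − 2·√67·5·cos(90°) = 92, so XW = 2·√23.
Step 3: By the law of cosines on triangle WXA: WA² = (2·√23)² + 2² − 2·2·√23·2·cos(90°) = 96, so WA = 4·√6.

Therefore, the length of WA = 4·√6.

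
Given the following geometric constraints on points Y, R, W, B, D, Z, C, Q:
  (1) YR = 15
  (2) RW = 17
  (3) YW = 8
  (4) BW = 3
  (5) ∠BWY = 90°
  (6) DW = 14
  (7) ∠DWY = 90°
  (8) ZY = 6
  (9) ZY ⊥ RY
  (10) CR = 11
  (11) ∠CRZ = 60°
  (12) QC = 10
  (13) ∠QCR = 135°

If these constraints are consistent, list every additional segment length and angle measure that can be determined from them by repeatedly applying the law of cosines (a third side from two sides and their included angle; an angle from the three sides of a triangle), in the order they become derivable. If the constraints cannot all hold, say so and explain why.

The constraints are consistent. Derivable facts, in order:
After 1 step:
- RQ ≈ 19.41
- RZ = 3·√29
- YB = √73
- YD = 2·√65
- ∠RWY = 61.93°
- ∠RYW = 90°
- ∠WRY = 28.07°
After 2 steps:
- ZC ≈ 14.29
- ∠BYW = 20.56°
- ∠CQR = 23.63°
- ∠CRQ = 21.37°
- ∠DYW = 60.26°
- ∠RZY = 68.2°
- ∠WBY = 69.44°
- ∠WDY = 29.74°
- ∠YRZ = 21.8°
After 3 steps:
- ∠CZR = 41.8°
- ∠RCZ = 78.2°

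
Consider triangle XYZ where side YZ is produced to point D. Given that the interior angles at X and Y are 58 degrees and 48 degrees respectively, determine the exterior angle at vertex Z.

By the exterior angle theorem, an exterior angle of a triangle equals the sum of the two remote interior angles.
Exterior angle = angle X + angle Y
Exterior angle = 58 + 48 = 106 degrees

106 degrees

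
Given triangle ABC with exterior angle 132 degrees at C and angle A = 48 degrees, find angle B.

By the exterior angle theorem: exterior angle = sum of remote interior angles.
132 = 48 + angle B
angle B = 132 - 48 = 84 degrees

84 degrees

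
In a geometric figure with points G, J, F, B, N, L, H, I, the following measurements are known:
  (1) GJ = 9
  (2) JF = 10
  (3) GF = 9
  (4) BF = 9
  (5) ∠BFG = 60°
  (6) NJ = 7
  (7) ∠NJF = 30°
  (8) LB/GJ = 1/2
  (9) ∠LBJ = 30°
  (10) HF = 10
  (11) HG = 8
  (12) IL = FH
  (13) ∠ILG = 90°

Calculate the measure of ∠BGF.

Step 1: By the law of cosines on triangle GFB: GB² = 9² + 9² − 2·9·9·cos(60°) = 81, so GB = 9.
Step 2: By the inverse law of cosines on triangle BGF: cos(∠BGF) = (9² + 9² − 9²) / (2·9·9) = 81/162 = 0.5, so ∠BGF = 60°.

Therefore, the measure of angle ∠BGF = 60°.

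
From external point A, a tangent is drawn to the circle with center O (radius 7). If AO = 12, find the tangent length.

The tangent, radius, and line from the external point to the center form a right triangle.
The right angle is where the tangent meets the radius.
By the Pythagorean theorem: tangent² + 7² = 12²
tangent² = 144 - 49 = 95
tangent = sqrt(95)

sqrt(95)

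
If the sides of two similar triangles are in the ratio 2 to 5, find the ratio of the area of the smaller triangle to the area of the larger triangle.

Area scales with the square of linear dimensions. If every length is multiplied by 2/5, then the area is multiplied by (2/5)^2 = 4/25.
The area ratio is 4:25.

4:25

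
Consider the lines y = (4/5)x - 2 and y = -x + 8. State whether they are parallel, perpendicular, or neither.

Slope of line 1: m1 = 4/5
Slope of line 2: m2 = -1
m1 != m2 (4/5 != -1), so not parallel.
m1 * m2 = (4/5) * (-1) = -4/5 != -1, so not perpendicular.
The lines are neither parallel nor perpendicular.

Neither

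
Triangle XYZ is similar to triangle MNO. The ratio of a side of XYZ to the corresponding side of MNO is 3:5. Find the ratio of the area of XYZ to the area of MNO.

Area scales with the square of linear dimensions. If every length is multiplied by 3/5, then the area is multiplied by (3/5)^2 = 9/25.
The area ratio is 9:25.

9:25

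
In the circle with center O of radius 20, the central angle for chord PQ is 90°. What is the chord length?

Drop a perpendicular from the center to the chord, bisecting both the chord and the central angle.
Each half-chord = r sin(θ/2) = 20 sin(45°).
The full chord = 2 × 20 × sin(45°) = 20*sqrt(2).

20*sqrt(2)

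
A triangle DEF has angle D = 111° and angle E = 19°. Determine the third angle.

The interior angles sum to 180°: angle F = 180 - 111 - 19 = 50°.
The triangle is obtuse (angles 111°, 19°, 50°).

50 degrees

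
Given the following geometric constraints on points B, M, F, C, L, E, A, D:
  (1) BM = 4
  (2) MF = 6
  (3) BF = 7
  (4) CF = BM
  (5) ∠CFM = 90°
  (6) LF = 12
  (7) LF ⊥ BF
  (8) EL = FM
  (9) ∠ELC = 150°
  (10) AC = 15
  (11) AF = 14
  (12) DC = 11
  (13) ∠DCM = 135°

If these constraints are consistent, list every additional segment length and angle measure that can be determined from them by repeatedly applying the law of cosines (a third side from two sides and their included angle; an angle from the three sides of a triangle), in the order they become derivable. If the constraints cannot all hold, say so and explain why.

The constraints are consistent. Derivable facts, in order:
After 1 step:
- BL = √193
- MC = 2·√13
- ∠ACF = 67.98°
- ∠AFC = 96.67°
- ∠BFM = 34.77°
- ∠BMF = 86.42°
- ∠CAF = 15.36°
- ∠FBM = 58.81°
After 2 steps:
- MD ≈ 16.89
- ∠BLF = 30.26°
- ∠CMF = 33.69°
- ∠FBL = 59.74°
- ∠FCM = 56.31°
After 3 steps:
- ∠CDM = 17.57°
- ∠CMD = 27.43°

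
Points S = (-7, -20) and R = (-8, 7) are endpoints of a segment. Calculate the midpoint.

The midpoint is the point halfway along the segment.
Move half the horizontal distance: -7 + (-8 - -7)/2 = -7 + -1/2 = -15/2
Move half the vertical distance: -20 + (7 - -20)/2 = -20 + 27/2 = -13/2
Midpoint = (-15/2, -13/2)

(-15/2, -13/2)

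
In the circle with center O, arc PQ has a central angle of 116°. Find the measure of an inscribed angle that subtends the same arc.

An inscribed angle intercepts an arc from a point on the circle, while the central angle intercepts the same arc from the center.
The inscribed angle is always half the central angle: 116° / 2 = 58°.

58°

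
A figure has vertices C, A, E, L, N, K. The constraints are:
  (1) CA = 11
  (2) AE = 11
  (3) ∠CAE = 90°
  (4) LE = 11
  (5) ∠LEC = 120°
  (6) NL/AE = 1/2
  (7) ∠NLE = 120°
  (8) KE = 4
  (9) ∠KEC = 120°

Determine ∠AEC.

Step 1: By the law of cosines on triangle EAC: EC² = 11² + 11² − 2·11·11·cos(90°) = 242, so EC = 11·√2.
Step 2: By the inverse law of cosines on triangle AEC: cos(∠AEC) = (11² + (11·√2)² − 11²) / (2·11·11·√2) = 242/342.24 = 0.7071, so ∠AEC = 45°.

Therefore, the measure of angle ∠AEC = 45°.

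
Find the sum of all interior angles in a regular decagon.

The sum of interior angles of an n-sided polygon is (n - 2) * 180.
For n = 10: (10 - 2) * 180 = 8 * 180 = 1440 degrees.

1440 degrees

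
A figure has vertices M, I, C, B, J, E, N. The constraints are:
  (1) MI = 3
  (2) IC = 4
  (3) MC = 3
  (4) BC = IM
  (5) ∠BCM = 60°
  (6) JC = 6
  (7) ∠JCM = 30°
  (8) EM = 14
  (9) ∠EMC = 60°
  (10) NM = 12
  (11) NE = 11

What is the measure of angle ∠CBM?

From the given relations: BC = IM = 3.
Step 1: By the law of cosines on triangle BCM: BM² = 3² + 3² − 2·3·3·cos(60°) = 9, so BM = 3.
Step 2: By the inverse law of cosines on triangle CBM: cos(∠CBM) = (3² + 3² − 3²) / (2·3·3) = 9/18 = 0.5, so ∠CBM = 60°.

Therefore, the measure of angle ∠CBM = 60°.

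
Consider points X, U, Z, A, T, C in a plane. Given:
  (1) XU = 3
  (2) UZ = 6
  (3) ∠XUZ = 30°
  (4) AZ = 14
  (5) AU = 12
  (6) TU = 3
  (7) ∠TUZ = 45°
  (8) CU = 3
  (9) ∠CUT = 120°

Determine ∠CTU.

Step 1: By the law of cosines on triangle TUC: TC² = 3² + 3² − 2·3·3·cos(120°) = 27, so TC = 3·√3.
Step 2: By the inverse law of cosines on triangle CTU: cos(∠CTU) = ((3·√3)² + 3² − 3²) / (2·3·√3·3) = 27/31.18 = 0.866, so ∠CTU = 30°.

Therefore, the measure of angle ∠CTU = 30°.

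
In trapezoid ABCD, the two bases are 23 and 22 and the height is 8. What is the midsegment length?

The midsegment (median) of a trapezoid connects the midpoints of the non-parallel sides.
Its length is the average of the two bases: (23 + 22) / 2 = 45/2.

45/2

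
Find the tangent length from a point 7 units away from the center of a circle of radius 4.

The tangent, radius, and line from the external point to the center form a right triangle.
The right angle is where the tangent meets the radius.
By the Pythagorean theorem: tangent² + 4² = 7²
tangent² = 49 - 16 = 33
tangent = sqrt(33)

sqrt(33)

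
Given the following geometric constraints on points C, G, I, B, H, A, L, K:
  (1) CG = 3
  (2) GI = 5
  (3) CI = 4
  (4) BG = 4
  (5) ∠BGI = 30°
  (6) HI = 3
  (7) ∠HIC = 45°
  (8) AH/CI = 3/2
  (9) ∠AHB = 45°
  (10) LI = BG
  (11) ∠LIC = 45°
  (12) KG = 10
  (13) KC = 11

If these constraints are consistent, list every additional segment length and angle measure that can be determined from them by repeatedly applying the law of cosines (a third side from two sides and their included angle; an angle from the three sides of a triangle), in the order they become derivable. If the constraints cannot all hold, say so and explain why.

The constraints are consistent. Derivable facts, in order:
After 1 step:
- CH ≈ 2.83
- CL ≈ 3.06
- IB ≈ 2.52
- ∠CGI = 53.13°
- ∠CGK = 101.54°
- ∠CIG = 36.87°
- ∠CKG = 15.5°
- ∠GCI = 90°
- ∠GCK = 62.96°
After 2 steps:
- ∠BIG = 52.48°
- ∠CHI = 86.53°
- ∠CLI = 67.5°
- ∠GBI = 97.52°
- ∠HCI = 48.47°
- ∠ICL = 67.5°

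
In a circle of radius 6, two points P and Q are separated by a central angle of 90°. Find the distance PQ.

Chord length = 2r sin(θ/2)
= 2 × 6 × sin(90°/2)
= 2 × 6 × sin(45°)
= 6*sqrt(2)

6*sqrt(2)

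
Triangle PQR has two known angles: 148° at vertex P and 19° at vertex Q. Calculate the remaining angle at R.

The interior angles sum to 180°: angle R = 180 - 148 - 19 = 13°.
The triangle is obtuse (angles 148°, 19°, 13°).

13 degrees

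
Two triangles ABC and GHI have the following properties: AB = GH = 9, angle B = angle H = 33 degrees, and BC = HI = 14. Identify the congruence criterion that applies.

Consider the given information: AB = GH = 9, angle B = angle H = 33 degrees, and BC = HI = 14
This is not SSS or HL: SSS requires all three pairs of sides, but we don't have that. HL only applies to right triangles with matching hypotenuse and leg.
The correct criterion is SAS. Two pairs of corresponding sides and the included angle are equal (Side-Angle-Side).

SAS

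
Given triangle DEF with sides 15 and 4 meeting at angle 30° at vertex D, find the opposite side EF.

When two sides and the included angle are known, the law of cosines gives the third side.
c^2 = a^2 + b^2 - 2ab cos(C) generalizes the Pythagorean theorem to non-right triangles.
Here: EF^2 = 225 + 16 - 120*(sqrt(3)/2) = 241 - 60*sqrt(3)
EF = sqrt(241 - 60*sqrt(3))

sqrt(241 - 60*sqrt(3))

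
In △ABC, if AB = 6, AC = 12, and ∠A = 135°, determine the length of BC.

By the law of cosines: BC^2 = AB^2 + AC^2 - 2*AB*AC*cos(A)
BC^2 = 6^2 + 12^2 - 2*6*12*cos(135°)
BC^2 = 36 + 144 - 144*(-sqrt(2)/2)
BC^2 = 72*sqrt(2) + 180
BC = 6*sqrt(2*sqrt(2) + 5)

6*sqrt(2*sqrt(2) + 5)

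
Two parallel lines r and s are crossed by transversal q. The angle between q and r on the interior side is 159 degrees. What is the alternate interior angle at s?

Alternate interior angles formed by parallel lines and a transversal are equal.
The given angle is 159 degrees.
The alternate interior angle = 159 degrees.

159 degrees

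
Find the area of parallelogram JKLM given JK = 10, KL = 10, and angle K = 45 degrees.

Area = a * b * sin(theta)
Area = 10 * 10 * sin(45 degrees)
Area = 100 * sqrt(2)/2
Area = 50*sqrt(2)

50*sqrt(2)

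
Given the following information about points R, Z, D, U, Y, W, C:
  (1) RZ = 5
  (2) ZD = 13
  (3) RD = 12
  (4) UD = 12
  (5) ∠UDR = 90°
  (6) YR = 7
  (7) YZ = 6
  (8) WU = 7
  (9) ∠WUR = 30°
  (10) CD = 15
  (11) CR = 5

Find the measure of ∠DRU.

Step 1: By the law of cosines on triangle RDU: RU² = 12² + 12² − 2·12·12·cos(90°) = 288, so RU = 12·√2.
Step 2: By the inverse law of cosines on triangle DRU: cos(∠DRU) = (12² + (12·√2)² − 12²) / (2·12·12·√2) = 288/407.29 = 0.7071, so ∠DRU = 45°.

Therefore, the measure of angle ∠DRU = 45°.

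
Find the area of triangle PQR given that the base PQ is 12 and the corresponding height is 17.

A triangle's area is half the area of a rectangle with the same base and height.
Area = (1/2) * 12 * 17 = 102.

102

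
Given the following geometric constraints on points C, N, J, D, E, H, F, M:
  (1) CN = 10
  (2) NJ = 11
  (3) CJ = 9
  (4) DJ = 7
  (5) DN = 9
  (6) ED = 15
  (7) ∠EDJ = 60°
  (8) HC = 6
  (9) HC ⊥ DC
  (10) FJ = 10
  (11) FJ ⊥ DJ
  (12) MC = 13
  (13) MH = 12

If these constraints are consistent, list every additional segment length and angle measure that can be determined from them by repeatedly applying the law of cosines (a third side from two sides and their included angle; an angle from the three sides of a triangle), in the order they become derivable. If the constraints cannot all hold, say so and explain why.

The constraints are consistent. Derivable facts, in order:
After 1 step:
- DF = √149
- JE = 13
- ∠CHM = 85.62°
- ∠CJN = 58.99°
- ∠CMH = 27.4°
- ∠CNJ = 50.48°
- ∠DJN = 54.7°
- ∠DNJ = 39.4°
- ∠HCM = 66.98°
- ∠JCN = 70.53°
- ∠JDN = 85.9°
After 2 steps:
- ∠DEJ = 27.8°
- ∠DFJ = 34.99°
- ∠DJE = 92.2°
- ∠FDJ = 55.01°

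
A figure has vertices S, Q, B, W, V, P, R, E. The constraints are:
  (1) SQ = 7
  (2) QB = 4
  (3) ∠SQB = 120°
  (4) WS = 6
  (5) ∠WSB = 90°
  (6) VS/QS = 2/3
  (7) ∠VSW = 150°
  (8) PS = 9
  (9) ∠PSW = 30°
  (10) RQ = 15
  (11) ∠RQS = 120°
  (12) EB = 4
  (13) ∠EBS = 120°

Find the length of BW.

Step 1: By the law of cosines on triangle BQS: BS² = 4² + 7² − 2·4·7·cos(120°) = 93, so BS = √93.
Step 2: By the law of cosines on triangle BSW: BW² = √93² + 6² − 2·√93·6·cos(90°) = 129, so BW = √129.

Therefore, the length of BW = √129.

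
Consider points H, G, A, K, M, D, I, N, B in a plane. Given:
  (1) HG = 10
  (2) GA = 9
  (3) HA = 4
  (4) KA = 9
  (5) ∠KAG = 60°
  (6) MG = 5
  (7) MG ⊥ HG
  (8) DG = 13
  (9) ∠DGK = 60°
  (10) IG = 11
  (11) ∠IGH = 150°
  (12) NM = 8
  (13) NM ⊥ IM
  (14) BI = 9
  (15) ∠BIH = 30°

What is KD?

Step 1: By the law of cosines on triangle GAK: GK² = 9² + 9² − 2·9·9·cos(60°) = 81, so GK = 9.
Step 2: By the law of cosines on triangle KGD: KD² = 9² + 13² − 2·9·13·cos(60°) = 133, so KD = √133.

Therefore, the length of KD = √133.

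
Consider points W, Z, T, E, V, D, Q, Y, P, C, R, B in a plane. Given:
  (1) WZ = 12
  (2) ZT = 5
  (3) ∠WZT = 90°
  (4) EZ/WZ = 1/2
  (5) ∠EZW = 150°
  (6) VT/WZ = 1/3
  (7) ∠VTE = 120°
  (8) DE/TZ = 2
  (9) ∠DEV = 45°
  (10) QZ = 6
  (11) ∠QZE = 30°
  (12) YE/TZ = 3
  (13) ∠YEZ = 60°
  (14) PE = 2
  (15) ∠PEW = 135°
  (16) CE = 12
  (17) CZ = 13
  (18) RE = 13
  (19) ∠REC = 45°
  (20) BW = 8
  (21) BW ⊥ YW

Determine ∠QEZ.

From the given relations: EZ = 1/2·WZ = 1/2·12 = 6.
Step 1: By the law of cosines on triangle EZQ: EQ² = 6² + 6² − 2·6·6·cos(30°) = 9.65, so EQ ≈ 3.11.
Step 2: By the inverse law of cosines on triangle QEZ: cos(∠QEZ) = (3.11² + 6² − 6²) / (2·3.11·6) = 9.65/37.27 = 0.2588, so ∠QEZ = 75°.

Therefore, the measure of angle ∠QEZ = 75°.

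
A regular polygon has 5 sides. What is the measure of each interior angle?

Each interior angle of a regular n-gon is (n - 2) * 180 / n.
For n = 5: (5 - 2) * 180 / 5 = 540/5 = 108 degrees.

108 degrees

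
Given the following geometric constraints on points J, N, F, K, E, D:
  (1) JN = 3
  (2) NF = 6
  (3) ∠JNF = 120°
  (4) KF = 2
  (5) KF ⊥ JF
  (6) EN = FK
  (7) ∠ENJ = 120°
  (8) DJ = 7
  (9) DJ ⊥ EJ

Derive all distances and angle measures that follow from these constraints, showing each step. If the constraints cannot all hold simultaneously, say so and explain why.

The constraints are consistent.

From the given relations:
  EN = FK = 2

Step 1: From JN = 3, NF = 6, and ∠JNF = 120°, by the law of cosines:
  JF² = JN² + NF² - 2·JN·NF·cos(120°) = 9 + 36 + 18 = 63
  JF = 3·√7

Step 2: From JN = 3, NE = 2, and ∠JNE = 120°, by the law of cosines:
  JE² = JN² + NE² - 2·JN·NE·cos(120°) = 9 + 4 + 6 = 19
  JE = √19

Step 3: From JF = 3·√7, FK = 2, and ∠JFK = 90°, by the law of cosines:
  JK² = JF² + FK² - 2·JF·FK·cos(90°) = 63 + 4 - 0 = 67
  JK = √67

Step 4: From EJ = √19, JD = 7, and ∠EJD = 90°, by the law of cosines:
  ED² = EJ² + JD² - 2·EJ·JD·cos(90°) = 19 + 49 - 0 = 68
  ED = 2·√17

Step 5: From JE = √19, JN = 3, EN = 2, by the inverse law of cosines:
  cos(∠EJN) = (JE² + JN² - EN²) / (2·JE·JN)
  ∠EJN = 23.41°

Step 6: From JF = 3·√7, JN = 3, FN = 6, by the inverse law of cosines:
  cos(∠FJN) = (JF² + JN² - FN²) / (2·JF·JN)
  ∠FJN = 40.89°

Step 7: From FJ = 3·√7, FN = 6, JN = 3, by the inverse law of cosines:
  cos(∠JFN) = (FJ² + FN² - JN²) / (2·FJ·FN)
  ∠JFN = 19.11°

Step 8: From EJ = √19, EN = 2, JN = 3, by the inverse law of cosines:
  cos(∠JEN) = (EJ² + EN² - JN²) / (2·EJ·EN)
  ∠JEN = 36.59°

Step 9: From JF = 3·√7, JK = √67, FK = 2, by the inverse law of cosines:
  cos(∠FJK) = (JF² + JK² - FK²) / (2·JF·JK)
  ∠FJK = 14.14°

Step 10: From KF = 2, KJ = √67, FJ = 3·√7, by the inverse law of cosines:
  cos(∠FKJ) = (KF² + KJ² - FJ²) / (2·KF·KJ)
  ∠FKJ = 75.86°

Step 11: From ED = 2·√17, EJ = √19, DJ = 7, by the inverse law of cosines:
  cos(∠DEJ) = (ED² + EJ² - DJ²) / (2·ED·EJ)
  ∠DEJ = 58.09°

Step 12: From DE = 2·√17, DJ = 7, EJ = √19, by the inverse law of cosines:
  cos(∠EDJ) = (DE² + DJ² - EJ²) / (2·DE·DJ)
  ∠EDJ = 31.91°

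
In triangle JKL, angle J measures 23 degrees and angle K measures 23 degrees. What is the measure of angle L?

Let angle L = x. Then 23 + 23 + x = 180.
x = 180 - 46 = 134 degrees.

134 degrees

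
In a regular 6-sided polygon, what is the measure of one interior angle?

Each interior angle of a regular n-gon is (n - 2) * 180 / n.
For n = 6: (6 - 2) * 180 / 6 = 720/6 = 120 degrees.

120 degrees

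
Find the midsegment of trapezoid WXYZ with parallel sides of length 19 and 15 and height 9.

The midsegment of a trapezoid = (base1 + base2) / 2
midsegment = (19 + 15) / 2
midsegment = 34 / 2
midsegment = 17

17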